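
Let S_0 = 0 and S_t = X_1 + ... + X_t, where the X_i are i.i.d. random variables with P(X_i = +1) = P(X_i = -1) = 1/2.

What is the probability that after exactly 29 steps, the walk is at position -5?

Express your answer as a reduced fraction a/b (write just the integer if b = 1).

Answer: 51895935/536870912

Derivation:
To reach position -5 after 29 steps: need 12 steps of +1 and 17 of -1.
Favorable paths: C(29,12) = 51895935
Total paths: 2^29 = 536870912
P = 51895935/536870912 = 51895935/536870912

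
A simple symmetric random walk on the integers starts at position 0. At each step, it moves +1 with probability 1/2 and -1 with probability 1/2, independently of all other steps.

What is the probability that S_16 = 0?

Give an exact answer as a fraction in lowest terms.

Answer: 6435/32768

Derivation:
To return to 0 after 16 steps: need exactly 8 steps of +1 and 8 of -1.
Favorable paths: C(16,8) = 12870
Total paths: 2^16 = 65536
P = 12870/65536 = 6435/32768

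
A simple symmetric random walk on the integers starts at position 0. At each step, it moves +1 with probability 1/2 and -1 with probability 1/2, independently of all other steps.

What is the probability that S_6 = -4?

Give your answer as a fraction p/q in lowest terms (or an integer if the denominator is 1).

Answer: 3/32

Derivation:
To reach position -4 after 6 steps: need 1 step of +1 and 5 of -1.
Favorable paths: C(6,1) = 6
Total paths: 2^6 = 64
P = 6/64 = 3/32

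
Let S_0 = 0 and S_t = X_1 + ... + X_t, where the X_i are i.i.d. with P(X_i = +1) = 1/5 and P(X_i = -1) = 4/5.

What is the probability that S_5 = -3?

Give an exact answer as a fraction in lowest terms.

Answer: 256/625

Derivation:
To reach position -3 after 5 steps: need 1 step of +1 and 4 steps of -1.
Number of such sequences: C(5,1) = 5
Each has probability (1/5)^1 · (4/5)^4 = 256/3125
P = 5 · 256/3125 = 256/625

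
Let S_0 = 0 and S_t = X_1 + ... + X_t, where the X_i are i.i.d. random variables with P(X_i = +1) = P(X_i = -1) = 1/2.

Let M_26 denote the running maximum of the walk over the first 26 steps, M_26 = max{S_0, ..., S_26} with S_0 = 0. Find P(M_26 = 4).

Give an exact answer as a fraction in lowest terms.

Answer: 482885/4194304

Derivation:
Let M_26 = max(S_0,...,S_26). Use the reflection principle: for j ≥ 1, #{paths with M_26 ≥ j} = #{S_26 ≥ j} + #{S_26 ≥ j+1}.
By reflection, #{M_26 ≥ 4} = #{S_26 ≥ 4} + #{S_26 ≥ 5} = 18696432 + 10970272 = 29666704.
#{M_26 ≥ 5} = #{S_26 ≥ 5} + #{S_26 ≥ 6} = 10970272 + 10970272 = 21940544.
#{M_26 = 4} = 29666704 - 21940544 = 7726160.
P(M_26 = 4) = 7726160/67108864 = 482885/4194304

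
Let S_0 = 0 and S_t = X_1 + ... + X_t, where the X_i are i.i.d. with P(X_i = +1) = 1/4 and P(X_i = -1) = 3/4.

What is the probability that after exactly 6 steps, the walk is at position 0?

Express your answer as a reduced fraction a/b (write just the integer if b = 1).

Answer: 135/1024

Derivation:
To be at 0 after 6 steps: need exactly 3 steps of +1 and 3 of -1.
Number of such sequences: C(6,3) = 20
Each has probability (1/4)^3 · (3/4)^3 = 27/4096
P = 20 · 27/4096 = 135/1024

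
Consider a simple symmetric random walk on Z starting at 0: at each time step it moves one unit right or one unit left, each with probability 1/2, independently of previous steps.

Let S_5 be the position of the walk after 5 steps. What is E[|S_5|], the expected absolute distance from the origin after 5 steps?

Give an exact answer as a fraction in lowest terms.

Answer: 15/8

Derivation:
S_5 takes values m ≡ 1 (mod 2) with |m| ≤ 5; P(S_5=m) = C(5,(5+m)/2)/2^5.
Total paths: 2^5 = 32
Distribution: P(S=-5)=1/32, P(S=-3)=5/32, P(S=-1)=10/32, P(S=1)=10/32, P(S=3)=5/32, P(S=5)=1/32
E[|S_5|] = Σ_m |m|·P(S_5=m) = 60/32 = 15/8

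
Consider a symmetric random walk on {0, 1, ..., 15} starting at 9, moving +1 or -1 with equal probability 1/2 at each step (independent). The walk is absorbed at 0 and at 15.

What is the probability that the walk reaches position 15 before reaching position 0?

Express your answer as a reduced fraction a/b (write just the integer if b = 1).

Answer: 3/5

Derivation:
Symmetric walk (p = 1/2): the harmonic-function argument gives P(hit 15 before 0 | start at 9) = a/N.
P = 9/15 = 3/5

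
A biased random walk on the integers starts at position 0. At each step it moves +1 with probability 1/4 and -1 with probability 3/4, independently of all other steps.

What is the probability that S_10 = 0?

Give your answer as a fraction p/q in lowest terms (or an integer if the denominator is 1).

Answer: 15309/262144

Derivation:
To be at 0 after 10 steps: need exactly 5 steps of +1 and 5 of -1.
Number of such sequences: C(10,5) = 252
Each has probability (1/4)^5 · (3/4)^5 = 243/1048576
P = 252 · 243/1048576 = 15309/262144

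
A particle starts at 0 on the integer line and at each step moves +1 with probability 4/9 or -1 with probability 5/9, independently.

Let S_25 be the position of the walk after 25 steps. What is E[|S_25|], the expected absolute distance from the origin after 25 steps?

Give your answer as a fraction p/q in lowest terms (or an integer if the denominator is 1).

Answer: 367985409756062960883025/79766443076872509863361

Derivation:
S_25 takes values m ≡ 1 (mod 2) with |m| ≤ 25; P(S_25=m) = C(25,(25+m)/2) · (4/9)^((25+m)/2) · (5/9)^((25-m)/2).
Distribution: P(S=-25)=298023223876953125/717897987691852588770249, P(S=-23)=5960464477539062500/717897987691852588770249, P(S=-21)=19073486328125000000/239299329230617529590083, P(S=-19)=350952148437500000000/717897987691852588770249, P(S=-17)=1544189453125000000000/717897987691852588770249, P(S=-15)=1729492187500000000000/239299329230617529590083, P(S=-13)=13835937500000000000000/717897987691852588770249, P(S=-11)=30043750000000000000000/717897987691852588770249, P(S=-9)=6008750000000000000000/79766443076872509863361, P(S=-7)=81719000000000000000000/717897987691852588770249, P(S=-5)=104600320000000000000000/717897987691852588770249, P(S=-3)=38036480000000000000000/239299329230617529590083, P(S=-1)=106502144000000000000000/717897987691852588770249, P(S=1)=85201715200000000000000/717897987691852588770249, P(S=3)=19474677760000000000000/239299329230617529590083, P(S=5)=34275432857600000000000/717897987691852588770249, P(S=7)=17137716428800000000000/717897987691852588770249, P(S=9)=806480773120000000000/79766443076872509863361, P(S=11)=2580738473984000000000/717897987691852588770249, P(S=13)=760638708121600000000/717897987691852588770249, P(S=15)=60851096649728000000/239299329230617529590083, P(S=17)=34772055228416000000/717897987691852588770249, P(S=19)=5057753487769600000/717897987691852588770249, P(S=21)=175921860444160000/239299329230617529590083, P(S=23)=35184372088832000/717897987691852588770249, P(S=25)=1125899906842624/717897987691852588770249
E[|S_25|] = Σ_m |m|·P(S_25=m) = 367985409756062960883025/79766443076872509863361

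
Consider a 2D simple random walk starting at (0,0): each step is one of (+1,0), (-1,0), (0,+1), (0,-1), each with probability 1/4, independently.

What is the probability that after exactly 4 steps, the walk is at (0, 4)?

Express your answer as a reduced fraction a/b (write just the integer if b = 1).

Let h be the number of horizontal steps (so 4-h are vertical). To end at (0,4) need (h+0)/2 right-steps and ((4-h)+4)/2 up-steps.
Sum over h with 0 ≤ h ≤ 0, h ≡ 0 (mod 2), 4-h ≡ 0 (mod 2):
h=0: C(4,0)·C(0,0)·C(4,4) = 1·1·1 = 1
Total favorable: 1
Total paths: 4^4 = 256
P = 1/256 = 1/256

Answer: 1/256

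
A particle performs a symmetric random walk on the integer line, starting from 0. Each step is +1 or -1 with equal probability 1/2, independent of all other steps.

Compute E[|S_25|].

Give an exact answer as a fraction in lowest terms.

Answer: 16900975/4194304

Derivation:
S_25 takes values m ≡ 1 (mod 2) with |m| ≤ 25; P(S_25=m) = C(25,(25+m)/2)/2^25.
Total paths: 2^25 = 33554432
Distribution: P(S=-25)=1/33554432, P(S=-23)=25/33554432, P(S=-21)=300/33554432, P(S=-19)=2300/33554432, P(S=-17)=12650/33554432, P(S=-15)=53130/33554432, P(S=-13)=177100/33554432, P(S=-11)=480700/33554432, P(S=-9)=1081575/33554432, P(S=-7)=2042975/33554432, P(S=-5)=3268760/33554432, P(S=-3)=4457400/33554432, P(S=-1)=5200300/33554432, P(S=1)=5200300/33554432, P(S=3)=4457400/33554432, P(S=5)=3268760/33554432, P(S=7)=2042975/33554432, P(S=9)=1081575/33554432, P(S=11)=480700/33554432, P(S=13)=177100/33554432, P(S=15)=53130/33554432, P(S=17)=12650/33554432, P(S=19)=2300/33554432, P(S=21)=300/33554432, P(S=23)=25/33554432, P(S=25)=1/33554432
E[|S_25|] = Σ_m |m|·P(S_25=m) = 135207800/33554432 = 16900975/4194304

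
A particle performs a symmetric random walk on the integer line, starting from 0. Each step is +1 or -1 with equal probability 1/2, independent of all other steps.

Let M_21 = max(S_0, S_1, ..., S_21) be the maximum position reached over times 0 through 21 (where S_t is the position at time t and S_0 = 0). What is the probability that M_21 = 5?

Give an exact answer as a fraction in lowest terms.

Let M_21 = max(S_0,...,S_21). Use the reflection principle: for j ≥ 1, #{paths with M_21 ≥ j} = #{S_21 ≥ j} + #{S_21 ≥ j+1}.
By reflection, #{M_21 ≥ 5} = #{S_21 ≥ 5} + #{S_21 ≥ 6} = 401930 + 198440 = 600370.
#{M_21 ≥ 6} = #{S_21 ≥ 6} + #{S_21 ≥ 7} = 198440 + 198440 = 396880.
#{M_21 = 5} = 600370 - 396880 = 203490.
P(M_21 = 5) = 203490/2097152 = 101745/1048576

Answer: 101745/1048576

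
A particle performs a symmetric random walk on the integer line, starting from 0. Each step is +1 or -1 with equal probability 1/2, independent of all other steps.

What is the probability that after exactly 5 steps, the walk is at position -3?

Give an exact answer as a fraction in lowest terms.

To reach position -3 after 5 steps: need 1 step of +1 and 4 of -1.
Favorable paths: C(5,1) = 5
Total paths: 2^5 = 32
P = 5/32 = 5/32

Answer: 5/32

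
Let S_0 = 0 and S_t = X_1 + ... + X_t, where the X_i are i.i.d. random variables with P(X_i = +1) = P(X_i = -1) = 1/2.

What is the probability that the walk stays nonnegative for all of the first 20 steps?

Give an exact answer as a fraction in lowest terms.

Answer: 46189/262144

Derivation:
Let f(t,s) = #length-t paths at position s with S_1..S_t all ≥ 0.
f(t,s) = f(t-1,s-1) + f(t-1,s+1) for s ≥ 0; f(t,s) = 0 for s < 0.
t=0: f(0,0)=1
t=1: f(1,1)=1
t=2: f(2,0)=1 f(2,2)=1
t=3: f(3,1)=2 f(3,3)=1
t=4: f(4,0)=2 f(4,2)=3 f(4,4)=1
t=5: f(5,1)=5 f(5,3)=4 f(5,5)=1
t=6: f(6,0)=5 f(6,2)=9 f(6,4)=5 f(6,6)=1
t=7: f(7,1)=14 f(7,3)=14 f(7,5)=6 f(7,7)=1
t=8: f(8,0)=14 f(8,2)=28 f(8,4)=20 f(8,6)=7 f(8,8)=1
t=9: f(9,1)=42 f(9,3)=48 f(9,5)=27 f(9,7)=8 f(9,9)=1
t=10: f(10,0)=42 f(10,2)=90 f(10,4)=75 f(10,6)=35 f(10,8)=9 f(10,10)=1
t=11: f(11,1)=132 f(11,3)=165 f(11,5)=110 f(11,7)=44 f(11,9)=10 f(11,11)=1
t=12: f(12,0)=132 f(12,2)=297 f(12,4)=275 f(12,6)=154 f(12,8)=54 f(12,10)=11 f(12,12)=1
t=13: f(13,1)=429 f(13,3)=572 f(13,5)=429 f(13,7)=208 f(13,9)=65 f(13,11)=12 f(13,13)=1
t=14: f(14,0)=429 f(14,2)=1001 f(14,4)=1001 f(14,6)=637 f(14,8)=273 f(14,10)=77 f(14,12)=13 f(14,14)=1
t=15: f(15,1)=1430 f(15,3)=2002 f(15,5)=1638 f(15,7)=910 f(15,9)=350 f(15,11)=90 f(15,13)=14 f(15,15)=1
t=16: f(16,0)=1430 f(16,2)=3432 f(16,4)=3640 f(16,6)=2548 f(16,8)=1260 f(16,10)=440 f(16,12)=104 f(16,14)=15 f(16,16)=1
t=17: f(17,1)=4862 f(17,3)=7072 f(17,5)=6188 f(17,7)=3808 f(17,9)=1700 f(17,11)=544 f(17,13)=119 f(17,15)=16 f(17,17)=1
t=18: f(18,0)=4862 f(18,2)=11934 f(18,4)=13260 f(18,6)=9996 f(18,8)=5508 f(18,10)=2244 f(18,12)=663 f(18,14)=135 f(18,16)=17 f(18,18)=1
t=19: f(19,1)=16796 f(19,3)=25194 f(19,5)=23256 f(19,7)=15504 f(19,9)=7752 f(19,11)=2907 f(19,13)=798 f(19,15)=152 f(19,17)=18 f(19,19)=1
t=20: f(20,0)=16796 f(20,2)=41990 f(20,4)=48450 f(20,6)=38760 f(20,8)=23256 f(20,10)=10659 f(20,12)=3705 f(20,14)=950 f(20,16)=170 f(20,18)=19 f(20,20)=1
Σ_s f(20,s) = 184756
P = 184756/1048576 = 46189/262144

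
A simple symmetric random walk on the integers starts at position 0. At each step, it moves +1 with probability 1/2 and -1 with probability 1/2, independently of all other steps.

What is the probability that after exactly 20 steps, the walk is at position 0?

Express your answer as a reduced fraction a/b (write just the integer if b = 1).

Answer: 46189/262144

Derivation:
To return to 0 after 20 steps: need exactly 10 steps of +1 and 10 of -1.
Favorable paths: C(20,10) = 184756
Total paths: 2^20 = 1048576
P = 184756/1048576 = 46189/262144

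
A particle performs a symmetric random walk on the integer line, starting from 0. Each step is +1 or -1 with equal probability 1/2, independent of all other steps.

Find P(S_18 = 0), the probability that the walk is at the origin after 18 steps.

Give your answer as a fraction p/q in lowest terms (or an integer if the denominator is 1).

To return to 0 after 18 steps: need exactly 9 steps of +1 and 9 of -1.
Favorable paths: C(18,9) = 48620
Total paths: 2^18 = 262144
P = 48620/262144 = 12155/65536

Answer: 12155/65536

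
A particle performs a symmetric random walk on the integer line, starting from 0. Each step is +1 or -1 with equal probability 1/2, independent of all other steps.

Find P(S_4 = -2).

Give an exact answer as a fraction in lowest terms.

Answer: 1/4

Derivation:
To reach position -2 after 4 steps: need 1 step of +1 and 3 of -1.
Favorable paths: C(4,1) = 4
Total paths: 2^4 = 16
P = 4/16 = 1/4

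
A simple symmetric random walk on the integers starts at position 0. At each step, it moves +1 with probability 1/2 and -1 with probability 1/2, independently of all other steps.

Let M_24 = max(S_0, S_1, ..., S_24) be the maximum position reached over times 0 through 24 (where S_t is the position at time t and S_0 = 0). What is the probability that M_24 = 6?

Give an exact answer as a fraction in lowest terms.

Let M_24 = max(S_0,...,S_24). Use the reflection principle: for j ≥ 1, #{paths with M_24 ≥ j} = #{S_24 ≥ j} + #{S_24 ≥ j+1}.
By reflection, #{M_24 ≥ 6} = #{S_24 ≥ 6} + #{S_24 ≥ 7} = 2579130 + 1271626 = 3850756.
#{M_24 ≥ 7} = #{S_24 ≥ 7} + #{S_24 ≥ 8} = 1271626 + 1271626 = 2543252.
#{M_24 = 6} = 3850756 - 2543252 = 1307504.
P(M_24 = 6) = 1307504/16777216 = 81719/1048576

Answer: 81719/1048576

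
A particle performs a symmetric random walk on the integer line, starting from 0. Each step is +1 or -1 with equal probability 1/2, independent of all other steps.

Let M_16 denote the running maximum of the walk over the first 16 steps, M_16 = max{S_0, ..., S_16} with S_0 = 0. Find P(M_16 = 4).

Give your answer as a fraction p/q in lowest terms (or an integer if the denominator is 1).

Let M_16 = max(S_0,...,S_16). Use the reflection principle: for j ≥ 1, #{paths with M_16 ≥ j} = #{S_16 ≥ j} + #{S_16 ≥ j+1}.
By reflection, #{M_16 ≥ 4} = #{S_16 ≥ 4} + #{S_16 ≥ 5} = 14893 + 6885 = 21778.
#{M_16 ≥ 5} = #{S_16 ≥ 5} + #{S_16 ≥ 6} = 6885 + 6885 = 13770.
#{M_16 = 4} = 21778 - 13770 = 8008.
P(M_16 = 4) = 8008/65536 = 1001/8192

Answer: 1001/8192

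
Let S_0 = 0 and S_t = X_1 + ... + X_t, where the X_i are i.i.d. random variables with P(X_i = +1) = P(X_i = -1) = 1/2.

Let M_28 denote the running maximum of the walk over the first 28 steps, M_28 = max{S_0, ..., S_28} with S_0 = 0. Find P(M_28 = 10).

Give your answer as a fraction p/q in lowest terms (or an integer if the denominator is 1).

Let M_28 = max(S_0,...,S_28). Use the reflection principle: for j ≥ 1, #{paths with M_28 ≥ j} = #{S_28 ≥ j} + #{S_28 ≥ j+1}.
By reflection, #{M_28 ≥ 10} = #{S_28 ≥ 10} + #{S_28 ≥ 11} = 11698223 + 4791323 = 16489546.
#{M_28 ≥ 11} = #{S_28 ≥ 11} + #{S_28 ≥ 12} = 4791323 + 4791323 = 9582646.
#{M_28 = 10} = 16489546 - 9582646 = 6906900.
P(M_28 = 10) = 6906900/268435456 = 1726725/67108864

Answer: 1726725/67108864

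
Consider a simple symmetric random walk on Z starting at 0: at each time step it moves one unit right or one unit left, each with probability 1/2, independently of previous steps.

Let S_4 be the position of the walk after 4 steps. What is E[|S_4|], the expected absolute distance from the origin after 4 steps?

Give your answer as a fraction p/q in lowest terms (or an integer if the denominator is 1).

Answer: 3/2

Derivation:
S_4 takes values m ≡ 0 (mod 2) with |m| ≤ 4; P(S_4=m) = C(4,(4+m)/2)/2^4.
Total paths: 2^4 = 16
Distribution: P(S=-4)=1/16, P(S=-2)=4/16, P(S=0)=6/16, P(S=2)=4/16, P(S=4)=1/16
E[|S_4|] = Σ_m |m|·P(S_4=m) = 24/16 = 3/2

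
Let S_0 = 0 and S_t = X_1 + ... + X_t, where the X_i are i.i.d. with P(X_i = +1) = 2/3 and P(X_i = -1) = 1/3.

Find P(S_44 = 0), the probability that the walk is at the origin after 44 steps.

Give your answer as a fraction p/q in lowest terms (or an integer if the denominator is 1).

To be at 0 after 44 steps: need exactly 22 steps of +1 and 22 of -1.
Number of such sequences: C(44,22) = 2104098963720
Each has probability (2/3)^22 · (1/3)^22 = 4194304/984770902183611232881
P = 2104098963720 · 4194304/984770902183611232881 = 2941743566642216960/328256967394537077627

Answer: 2941743566642216960/328256967394537077627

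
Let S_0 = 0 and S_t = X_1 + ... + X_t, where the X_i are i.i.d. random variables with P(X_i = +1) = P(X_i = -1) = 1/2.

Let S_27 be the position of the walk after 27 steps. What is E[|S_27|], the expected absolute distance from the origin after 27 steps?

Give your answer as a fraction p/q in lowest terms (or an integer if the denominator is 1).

S_27 takes values m ≡ 1 (mod 2) with |m| ≤ 27; P(S_27=m) = C(27,(27+m)/2)/2^27.
Total paths: 2^27 = 134217728
Distribution: P(S=-27)=1/134217728, P(S=-25)=27/134217728, P(S=-23)=351/134217728, P(S=-21)=2925/134217728, P(S=-19)=17550/134217728, P(S=-17)=80730/134217728, P(S=-15)=296010/134217728, P(S=-13)=888030/134217728, P(S=-11)=2220075/134217728, P(S=-9)=4686825/134217728, P(S=-7)=8436285/134217728, P(S=-5)=13037895/134217728, P(S=-3)=17383860/134217728, P(S=-1)=20058300/134217728, P(S=1)=20058300/134217728, P(S=3)=17383860/134217728, P(S=5)=13037895/134217728, P(S=7)=8436285/134217728, P(S=9)=4686825/134217728, P(S=11)=2220075/134217728, P(S=13)=888030/134217728, P(S=15)=296010/134217728, P(S=17)=80730/134217728, P(S=19)=17550/134217728, P(S=21)=2925/134217728, P(S=23)=351/134217728, P(S=25)=27/134217728, P(S=27)=1/134217728
E[|S_27|] = Σ_m |m|·P(S_27=m) = 561632400/134217728 = 35102025/8388608

Answer: 35102025/8388608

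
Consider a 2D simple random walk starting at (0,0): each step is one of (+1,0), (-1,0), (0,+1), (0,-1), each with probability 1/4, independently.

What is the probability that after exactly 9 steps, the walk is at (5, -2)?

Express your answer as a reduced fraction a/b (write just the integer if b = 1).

Let h be the number of horizontal steps (so 9-h are vertical). To end at (5,-2) need (h+5)/2 right-steps and ((9-h)-2)/2 up-steps.
Sum over h with 5 ≤ h ≤ 7, h ≡ 1 (mod 2), 9-h ≡ 0 (mod 2):
h=5: C(9,5)·C(5,5)·C(4,1) = 126·1·4 = 504
h=7: C(9,7)·C(7,6)·C(2,0) = 36·7·1 = 252
Total favorable: 756
Total paths: 4^9 = 262144
P = 756/262144 = 189/65536

Answer: 189/65536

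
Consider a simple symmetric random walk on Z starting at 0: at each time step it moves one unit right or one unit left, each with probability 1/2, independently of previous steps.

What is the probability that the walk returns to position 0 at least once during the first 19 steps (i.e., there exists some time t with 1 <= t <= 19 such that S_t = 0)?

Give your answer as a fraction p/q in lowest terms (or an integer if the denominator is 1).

Answer: 53381/65536

Derivation:
Count via complement. Let g(t,s) = #length-t paths at position s with S_1..S_t all ≠ 0.
g(t,s) = g(t-1,s-1) + g(t-1,s+1) for s ≠ 0; g(t,0) = 0.
t=0: g(0,0)=1
t=1: g(1,-1)=1 g(1,1)=1
t=2: g(2,-2)=1 g(2,2)=1
t=3: g(3,-3)=1 g(3,-1)=1 g(3,1)=1 g(3,3)=1
t=4: g(4,-4)=1 g(4,-2)=2 g(4,2)=2 g(4,4)=1
t=5: g(5,-5)=1 g(5,-3)=3 g(5,-1)=2 g(5,1)=2 g(5,3)=3 g(5,5)=1
t=6: g(6,-6)=1 g(6,-4)=4 g(6,-2)=5 g(6,2)=5 g(6,4)=4 g(6,6)=1
t=7: g(7,-7)=1 g(7,-5)=5 g(7,-3)=9 g(7,-1)=5 g(7,1)=5 g(7,3)=9 g(7,5)=5 g(7,7)=1
t=8: g(8,-8)=1 g(8,-6)=6 g(8,-4)=14 g(8,-2)=14 g(8,2)=14 g(8,4)=14 g(8,6)=6 g(8,8)=1
t=9: g(9,-9)=1 g(9,-7)=7 g(9,-5)=20 g(9,-3)=28 g(9,-1)=14 g(9,1)=14 g(9,3)=28 g(9,5)=20 g(9,7)=7 g(9,9)=1
t=10: g(10,-10)=1 g(10,-8)=8 g(10,-6)=27 g(10,-4)=48 g(10,-2)=42 g(10,2)=42 g(10,4)=48 g(10,6)=27 g(10,8)=8 g(10,10)=1
t=11: g(11,-11)=1 g(11,-9)=9 g(11,-7)=35 g(11,-5)=75 g(11,-3)=90 g(11,-1)=42 g(11,1)=42 g(11,3)=90 g(11,5)=75 g(11,7)=35 g(11,9)=9 g(11,11)=1
t=12: g(12,-12)=1 g(12,-10)=10 g(12,-8)=44 g(12,-6)=110 g(12,-4)=165 g(12,-2)=132 g(12,2)=132 g(12,4)=165 g(12,6)=110 g(12,8)=44 g(12,10)=10 g(12,12)=1
t=13: g(13,-13)=1 g(13,-11)=11 g(13,-9)=54 g(13,-7)=154 g(13,-5)=275 g(13,-3)=297 g(13,-1)=132 g(13,1)=132 g(13,3)=297 g(13,5)=275 g(13,7)=154 g(13,9)=54 g(13,11)=11 g(13,13)=1
t=14: g(14,-14)=1 g(14,-12)=12 g(14,-10)=65 g(14,-8)=208 g(14,-6)=429 g(14,-4)=572 g(14,-2)=429 g(14,2)=429 g(14,4)=572 g(14,6)=429 g(14,8)=208 g(14,10)=65 g(14,12)=12 g(14,14)=1
t=15: g(15,-15)=1 g(15,-13)=13 g(15,-11)=77 g(15,-9)=273 g(15,-7)=637 g(15,-5)=1001 g(15,-3)=1001 g(15,-1)=429 g(15,1)=429 g(15,3)=1001 g(15,5)=1001 g(15,7)=637 g(15,9)=273 g(15,11)=77 g(15,13)=13 g(15,15)=1
t=16: g(16,-16)=1 g(16,-14)=14 g(16,-12)=90 g(16,-10)=350 g(16,-8)=910 g(16,-6)=1638 g(16,-4)=2002 g(16,-2)=1430 g(16,2)=1430 g(16,4)=2002 g(16,6)=1638 g(16,8)=910 g(16,10)=350 g(16,12)=90 g(16,14)=14 g(16,16)=1
t=17: g(17,-17)=1 g(17,-15)=15 g(17,-13)=104 g(17,-11)=440 g(17,-9)=1260 g(17,-7)=2548 g(17,-5)=3640 g(17,-3)=3432 g(17,-1)=1430 g(17,1)=1430 g(17,3)=3432 g(17,5)=3640 g(17,7)=2548 g(17,9)=1260 g(17,11)=440 g(17,13)=104 g(17,15)=15 g(17,17)=1
t=18: g(18,-18)=1 g(18,-16)=16 g(18,-14)=119 g(18,-12)=544 g(18,-10)=1700 g(18,-8)=3808 g(18,-6)=6188 g(18,-4)=7072 g(18,-2)=4862 g(18,2)=4862 g(18,4)=7072 g(18,6)=6188 g(18,8)=3808 g(18,10)=1700 g(18,12)=544 g(18,14)=119 g(18,16)=16 g(18,18)=1
t=19: g(19,-19)=1 g(19,-17)=17 g(19,-15)=135 g(19,-13)=663 g(19,-11)=2244 g(19,-9)=5508 g(19,-7)=9996 g(19,-5)=13260 g(19,-3)=11934 g(19,-1)=4862 g(19,1)=4862 g(19,3)=11934 g(19,5)=13260 g(19,7)=9996 g(19,9)=5508 g(19,11)=2244 g(19,13)=663 g(19,15)=135 g(19,17)=17 g(19,19)=1
Paths never hitting 0: Σ_s g(19,s) = 97240
Paths hitting 0: 2^19 - 97240 = 427048
P = 427048/524288 = 53381/65536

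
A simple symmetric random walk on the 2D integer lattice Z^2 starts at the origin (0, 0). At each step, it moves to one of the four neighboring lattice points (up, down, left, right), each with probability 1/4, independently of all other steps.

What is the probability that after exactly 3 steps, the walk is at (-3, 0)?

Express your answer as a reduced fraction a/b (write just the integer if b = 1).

Answer: 1/64

Derivation:
Let h be the number of horizontal steps (so 3-h are vertical). To end at (-3,0) need (h-3)/2 right-steps and ((3-h)+0)/2 up-steps.
Sum over h with 3 ≤ h ≤ 3, h ≡ 1 (mod 2), 3-h ≡ 0 (mod 2):
h=3: C(3,3)·C(3,0)·C(0,0) = 1·1·1 = 1
Total favorable: 1
Total paths: 4^3 = 64
P = 1/64 = 1/64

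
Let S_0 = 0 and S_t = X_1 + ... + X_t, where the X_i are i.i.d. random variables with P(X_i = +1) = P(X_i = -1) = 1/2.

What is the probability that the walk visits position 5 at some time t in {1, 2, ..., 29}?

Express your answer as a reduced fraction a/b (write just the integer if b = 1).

Count via complement. Let g(t,s) = #length-t paths at position s with S_1..S_t all ≠ 5.
g(t,s) = g(t-1,s-1) + g(t-1,s+1) for s ≠ 5; g(t,5) = 0.
t=0: g(0,0)=1
t=1: g(1,-1)=1 g(1,1)=1
t=2: g(2,-2)=1 g(2,0)=2 g(2,2)=1
t=3: g(3,-3)=1 g(3,-1)=3 g(3,1)=3 g(3,3)=1
t=4: g(4,-4)=1 g(4,-2)=4 g(4,0)=6 g(4,2)=4 g(4,4)=1
t=5: g(5,-5)=1 g(5,-3)=5 g(5,-1)=10 g(5,1)=10 g(5,3)=5
t=6: g(6,-6)=1 g(6,-4)=6 g(6,-2)=15 g(6,0)=20 g(6,2)=15 g(6,4)=5
t=7: g(7,-7)=1 g(7,-5)=7 g(7,-3)=21 g(7,-1)=35 g(7,1)=35 g(7,3)=20
t=8: g(8,-8)=1 g(8,-6)=8 g(8,-4)=28 g(8,-2)=56 g(8,0)=70 g(8,2)=55 g(8,4)=20
t=9: g(9,-9)=1 g(9,-7)=9 g(9,-5)=36 g(9,-3)=84 g(9,-1)=126 g(9,1)=125 g(9,3)=75
t=10: g(10,-10)=1 g(10,-8)=10 g(10,-6)=45 g(10,-4)=120 g(10,-2)=210 g(10,0)=251 g(10,2)=200 g(10,4)=75
t=11: g(11,-11)=1 g(11,-9)=11 g(11,-7)=55 g(11,-5)=165 g(11,-3)=330 g(11,-1)=461 g(11,1)=451 g(11,3)=275
t=12: g(12,-12)=1 g(12,-10)=12 g(12,-8)=66 g(12,-6)=220 g(12,-4)=495 g(12,-2)=791 g(12,0)=912 g(12,2)=726 g(12,4)=275
t=13: g(13,-13)=1 g(13,-11)=13 g(13,-9)=78 g(13,-7)=286 g(13,-5)=715 g(13,-3)=1286 g(13,-1)=1703 g(13,1)=1638 g(13,3)=1001
t=14: g(14,-14)=1 g(14,-12)=14 g(14,-10)=91 g(14,-8)=364 g(14,-6)=1001 g(14,-4)=2001 g(14,-2)=2989 g(14,0)=3341 g(14,2)=2639 g(14,4)=1001
t=15: g(15,-15)=1 g(15,-13)=15 g(15,-11)=105 g(15,-9)=455 g(15,-7)=1365 g(15,-5)=3002 g(15,-3)=4990 g(15,-1)=6330 g(15,1)=5980 g(15,3)=3640
t=16: g(16,-16)=1 g(16,-14)=16 g(16,-12)=120 g(16,-10)=560 g(16,-8)=1820 g(16,-6)=4367 g(16,-4)=7992 g(16,-2)=11320 g(16,0)=12310 g(16,2)=9620 g(16,4)=3640
t=17: g(17,-17)=1 g(17,-15)=17 g(17,-13)=136 g(17,-11)=680 g(17,-9)=2380 g(17,-7)=6187 g(17,-5)=12359 g(17,-3)=19312 g(17,-1)=23630 g(17,1)=21930 g(17,3)=13260
t=18: g(18,-18)=1 g(18,-16)=18 g(18,-14)=153 g(18,-12)=816 g(18,-10)=3060 g(18,-8)=8567 g(18,-6)=18546 g(18,-4)=31671 g(18,-2)=42942 g(18,0)=45560 g(18,2)=35190 g(18,4)=13260
t=19: g(19,-19)=1 g(19,-17)=19 g(19,-15)=171 g(19,-13)=969 g(19,-11)=3876 g(19,-9)=11627 g(19,-7)=27113 g(19,-5)=50217 g(19,-3)=74613 g(19,-1)=88502 g(19,1)=80750 g(19,3)=48450
t=20: g(20,-20)=1 g(20,-18)=20 g(20,-16)=190 g(20,-14)=1140 g(20,-12)=4845 g(20,-10)=15503 g(20,-8)=38740 g(20,-6)=77330 g(20,-4)=124830 g(20,-2)=163115 g(20,0)=169252 g(20,2)=129200 g(20,4)=48450
t=21: g(21,-21)=1 g(21,-19)=21 g(21,-17)=210 g(21,-15)=1330 g(21,-13)=5985 g(21,-11)=20348 g(21,-9)=54243 g(21,-7)=116070 g(21,-5)=202160 g(21,-3)=287945 g(21,-1)=332367 g(21,1)=298452 g(21,3)=177650
t=22: g(22,-22)=1 g(22,-20)=22 g(22,-18)=231 g(22,-16)=1540 g(22,-14)=7315 g(22,-12)=26333 g(22,-10)=74591 g(22,-8)=170313 g(22,-6)=318230 g(22,-4)=490105 g(22,-2)=620312 g(22,0)=630819 g(22,2)=476102 g(22,4)=177650
t=23: g(23,-23)=1 g(23,-21)=23 g(23,-19)=253 g(23,-17)=1771 g(23,-15)=8855 g(23,-13)=33648 g(23,-11)=100924 g(23,-9)=244904 g(23,-7)=488543 g(23,-5)=808335 g(23,-3)=1110417 g(23,-1)=1251131 g(23,1)=1106921 g(23,3)=653752
t=24: g(24,-24)=1 g(24,-22)=24 g(24,-20)=276 g(24,-18)=2024 g(24,-16)=10626 g(24,-14)=42503 g(24,-12)=134572 g(24,-10)=345828 g(24,-8)=733447 g(24,-6)=1296878 g(24,-4)=1918752 g(24,-2)=2361548 g(24,0)=2358052 g(24,2)=1760673 g(24,4)=653752
t=25: g(25,-25)=1 g(25,-23)=25 g(25,-21)=300 g(25,-19)=2300 g(25,-17)=12650 g(25,-15)=53129 g(25,-13)=177075 g(25,-11)=480400 g(25,-9)=1079275 g(25,-7)=2030325 g(25,-5)=3215630 g(25,-3)=4280300 g(25,-1)=4719600 g(25,1)=4118725 g(25,3)=2414425
t=26: g(26,-26)=1 g(26,-24)=26 g(26,-22)=325 g(26,-20)=2600 g(26,-18)=14950 g(26,-16)=65779 g(26,-14)=230204 g(26,-12)=657475 g(26,-10)=1559675 g(26,-8)=3109600 g(26,-6)=5245955 g(26,-4)=7495930 g(26,-2)=8999900 g(26,0)=8838325 g(26,2)=6533150 g(26,4)=2414425
t=27: g(27,-27)=1 g(27,-25)=27 g(27,-23)=351 g(27,-21)=2925 g(27,-19)=17550 g(27,-17)=80729 g(27,-15)=295983 g(27,-13)=887679 g(27,-11)=2217150 g(27,-9)=4669275 g(27,-7)=8355555 g(27,-5)=12741885 g(27,-3)=16495830 g(27,-1)=17838225 g(27,1)=15371475 g(27,3)=8947575
t=28: g(28,-28)=1 g(28,-26)=28 g(28,-24)=378 g(28,-22)=3276 g(28,-20)=20475 g(28,-18)=98279 g(28,-16)=376712 g(28,-14)=1183662 g(28,-12)=3104829 g(28,-10)=6886425 g(28,-8)=13024830 g(28,-6)=21097440 g(28,-4)=29237715 g(28,-2)=34334055 g(28,0)=33209700 g(28,2)=24319050 g(28,4)=8947575
t=29: g(29,-29)=1 g(29,-27)=29 g(29,-25)=406 g(29,-23)=3654 g(29,-21)=23751 g(29,-19)=118754 g(29,-17)=474991 g(29,-15)=1560374 g(29,-13)=4288491 g(29,-11)=9991254 g(29,-9)=19911255 g(29,-7)=34122270 g(29,-5)=50335155 g(29,-3)=63571770 g(29,-1)=67543755 g(29,1)=57528750 g(29,3)=33266625
Paths never hitting 5: Σ_s g(29,s) = 342741285
Paths hitting 5: 2^29 - 342741285 = 194129627
P = 194129627/536870912 = 194129627/536870912

Answer: 194129627/536870912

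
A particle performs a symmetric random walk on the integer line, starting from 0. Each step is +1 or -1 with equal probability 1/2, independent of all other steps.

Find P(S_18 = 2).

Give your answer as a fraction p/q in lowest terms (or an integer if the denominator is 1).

Answer: 21879/131072

Derivation:
To reach position 2 after 18 steps: need 10 steps of +1 and 8 of -1.
Favorable paths: C(18,10) = 43758
Total paths: 2^18 = 262144
P = 43758/262144 = 21879/131072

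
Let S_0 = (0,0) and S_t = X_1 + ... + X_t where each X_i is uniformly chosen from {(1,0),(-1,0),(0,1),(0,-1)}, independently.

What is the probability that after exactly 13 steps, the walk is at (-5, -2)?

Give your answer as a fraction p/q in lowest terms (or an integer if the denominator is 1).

Answer: 184041/33554432

Derivation:
Let h be the number of horizontal steps (so 13-h are vertical). To end at (-5,-2) need (h-5)/2 right-steps and ((13-h)-2)/2 up-steps.
Sum over h with 5 ≤ h ≤ 11, h ≡ 1 (mod 2), 13-h ≡ 0 (mod 2):
h=5: C(13,5)·C(5,0)·C(8,3) = 1287·1·56 = 72072
h=7: C(13,7)·C(7,1)·C(6,2) = 1716·7·15 = 180180
h=9: C(13,9)·C(9,2)·C(4,1) = 715·36·4 = 102960
h=11: C(13,11)·C(11,3)·C(2,0) = 78·165·1 = 12870
Total favorable: 368082
Total paths: 4^13 = 67108864
P = 368082/67108864 = 184041/33554432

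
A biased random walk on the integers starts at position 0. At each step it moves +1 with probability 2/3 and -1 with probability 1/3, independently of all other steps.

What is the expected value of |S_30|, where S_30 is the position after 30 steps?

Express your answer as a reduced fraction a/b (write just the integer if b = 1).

Answer: 8572735215010/847288609443

Derivation:
S_30 takes values m ≡ 0 (mod 2) with |m| ≤ 30; P(S_30=m) = C(30,(30+m)/2) · (2/3)^((30+m)/2) · (1/3)^((30-m)/2).
Distribution: P(S=-30)=1/205891132094649, P(S=-28)=20/68630377364883, P(S=-26)=580/68630377364883, P(S=-24)=32480/205891132094649, P(S=-22)=16240/7625597484987, P(S=-20)=168896/7625597484987, P(S=-18)=4222400/22876792454961, P(S=-16)=9651200/7625597484987, P(S=-14)=55494400/7625597484987, P(S=-12)=2441753600/68630377364883, P(S=-10)=3418455040/22876792454961, P(S=-8)=12430745600/22876792454961, P(S=-6)=118092083200/68630377364883, P(S=-4)=36336025600/7625597484987, P(S=-2)=88244633600/7625597484987, P(S=0)=564765655040/22876792454961, P(S=2)=352978534400/7625597484987, P(S=4)=581376409600/7625597484987, P(S=6)=7557893324800/68630377364883, P(S=8)=3182270873600/22876792454961, P(S=10)=3500497960960/22876792454961, P(S=12)=10001422745600/68630377364883, P(S=14)=909220249600/7625597484987, P(S=16)=632501043200/7625597484987, P(S=18)=1106876825600/22876792454961, P(S=20)=177100292096/7625597484987, P(S=22)=68115496960/7625597484987, P(S=24)=544923975680/205891132094649, P(S=26)=38923141120/68630377364883, P(S=28)=5368709120/68630377364883, P(S=30)=1073741824/205891132094649
E[|S_30|] = Σ_m |m|·P(S_30=m) = 8572735215010/847288609443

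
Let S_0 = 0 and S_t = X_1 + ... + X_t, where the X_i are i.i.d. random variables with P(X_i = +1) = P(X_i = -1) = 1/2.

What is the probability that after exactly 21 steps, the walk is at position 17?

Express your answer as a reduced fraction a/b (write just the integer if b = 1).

Answer: 105/1048576

Derivation:
To reach position 17 after 21 steps: need 19 steps of +1 and 2 of -1.
Favorable paths: C(21,19) = 210
Total paths: 2^21 = 2097152
P = 210/2097152 = 105/1048576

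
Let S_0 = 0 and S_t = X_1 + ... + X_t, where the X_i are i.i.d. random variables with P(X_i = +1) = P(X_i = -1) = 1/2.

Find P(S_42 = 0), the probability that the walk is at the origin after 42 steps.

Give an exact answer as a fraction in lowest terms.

To return to 0 after 42 steps: need exactly 21 steps of +1 and 21 of -1.
Favorable paths: C(42,21) = 538257874440
Total paths: 2^42 = 4398046511104
P = 538257874440/4398046511104 = 67282234305/549755813888

Answer: 67282234305/549755813888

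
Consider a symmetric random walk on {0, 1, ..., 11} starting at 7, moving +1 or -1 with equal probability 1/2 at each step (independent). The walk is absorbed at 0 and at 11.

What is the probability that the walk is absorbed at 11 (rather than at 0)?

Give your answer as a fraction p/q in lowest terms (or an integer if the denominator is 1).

Answer: 7/11

Derivation:
Symmetric walk (p = 1/2): the harmonic-function argument gives P(hit 11 before 0 | start at 7) = a/N.
P = 7/11 = 7/11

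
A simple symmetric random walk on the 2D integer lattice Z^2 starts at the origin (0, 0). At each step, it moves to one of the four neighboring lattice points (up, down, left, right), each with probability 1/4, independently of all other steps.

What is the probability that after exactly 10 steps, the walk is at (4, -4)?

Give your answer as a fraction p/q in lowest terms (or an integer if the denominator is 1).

Answer: 315/131072

Derivation:
Let h be the number of horizontal steps (so 10-h are vertical). To end at (4,-4) need (h+4)/2 right-steps and ((10-h)-4)/2 up-steps.
Sum over h with 4 ≤ h ≤ 6, h ≡ 0 (mod 2), 10-h ≡ 0 (mod 2):
h=4: C(10,4)·C(4,4)·C(6,1) = 210·1·6 = 1260
h=6: C(10,6)·C(6,5)·C(4,0) = 210·6·1 = 1260
Total favorable: 2520
Total paths: 4^10 = 1048576
P = 2520/1048576 = 315/131072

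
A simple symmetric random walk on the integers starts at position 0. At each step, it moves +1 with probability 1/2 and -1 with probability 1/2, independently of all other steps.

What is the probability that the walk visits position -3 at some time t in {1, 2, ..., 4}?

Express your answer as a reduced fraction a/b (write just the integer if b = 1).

Answer: 1/8

Derivation:
Count via complement. Let g(t,s) = #length-t paths at position s with S_1..S_t all ≠ -3.
g(t,s) = g(t-1,s-1) + g(t-1,s+1) for s ≠ -3; g(t,-3) = 0.
t=0: g(0,0)=1
t=1: g(1,-1)=1 g(1,1)=1
t=2: g(2,-2)=1 g(2,0)=2 g(2,2)=1
t=3: g(3,-1)=3 g(3,1)=3 g(3,3)=1
t=4: g(4,-2)=3 g(4,0)=6 g(4,2)=4 g(4,4)=1
Paths never hitting -3: Σ_s g(4,s) = 14
Paths hitting -3: 2^4 - 14 = 2
P = 2/16 = 1/8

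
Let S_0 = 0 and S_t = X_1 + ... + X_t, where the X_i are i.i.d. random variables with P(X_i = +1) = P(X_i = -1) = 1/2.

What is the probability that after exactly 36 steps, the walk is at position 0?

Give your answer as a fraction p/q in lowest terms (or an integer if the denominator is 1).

To return to 0 after 36 steps: need exactly 18 steps of +1 and 18 of -1.
Favorable paths: C(36,18) = 9075135300
Total paths: 2^36 = 68719476736
P = 9075135300/68719476736 = 2268783825/17179869184

Answer: 2268783825/17179869184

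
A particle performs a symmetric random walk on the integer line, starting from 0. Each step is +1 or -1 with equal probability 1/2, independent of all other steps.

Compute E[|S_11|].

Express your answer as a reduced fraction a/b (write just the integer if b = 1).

S_11 takes values m ≡ 1 (mod 2) with |m| ≤ 11; P(S_11=m) = C(11,(11+m)/2)/2^11.
Total paths: 2^11 = 2048
Distribution: P(S=-11)=1/2048, P(S=-9)=11/2048, P(S=-7)=55/2048, P(S=-5)=165/2048, P(S=-3)=330/2048, P(S=-1)=462/2048, P(S=1)=462/2048, P(S=3)=330/2048, P(S=5)=165/2048, P(S=7)=55/2048, P(S=9)=11/2048, P(S=11)=1/2048
E[|S_11|] = Σ_m |m|·P(S_11=m) = 5544/2048 = 693/256

Answer: 693/256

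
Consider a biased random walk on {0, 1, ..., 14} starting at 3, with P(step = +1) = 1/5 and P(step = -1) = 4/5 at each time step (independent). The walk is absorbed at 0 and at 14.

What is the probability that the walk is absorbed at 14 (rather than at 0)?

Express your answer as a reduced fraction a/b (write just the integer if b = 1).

Biased walk: p = 1/5, q = 4/5, r = q/p = 4
Gambler's ruin: P(hit 14 before 0 | start at 3) = (1 - r^a)/(1 - r^N)
r^3 = 64; r^14 = 268435456
P = (1 - 64) / (1 - 268435456) = -63 / -268435455 = 21/89478485

Answer: 21/89478485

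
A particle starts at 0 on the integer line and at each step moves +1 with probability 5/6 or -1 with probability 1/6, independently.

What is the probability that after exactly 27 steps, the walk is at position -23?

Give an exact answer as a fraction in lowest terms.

Answer: 325/37907050706572935168

Derivation:
To reach position -23 after 27 steps: need 2 steps of +1 and 25 steps of -1.
Number of such sequences: C(27,2) = 351
Each has probability (5/6)^2 · (1/6)^25 = 25/1023490369077469249536
P = 351 · 25/1023490369077469249536 = 325/37907050706572935168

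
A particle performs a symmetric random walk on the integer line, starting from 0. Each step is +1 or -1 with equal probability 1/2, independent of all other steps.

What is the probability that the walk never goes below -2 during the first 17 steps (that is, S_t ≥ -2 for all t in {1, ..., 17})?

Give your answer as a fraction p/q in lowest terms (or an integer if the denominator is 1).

Answer: 17017/32768

Derivation:
Let f(t,s) = #length-t paths at position s with S_1..S_t all ≥ -2.
f(t,s) = f(t-1,s-1) + f(t-1,s+1) for s ≥ -2; f(t,s) = 0 for s < -2.
t=0: f(0,0)=1
t=1: f(1,-1)=1 f(1,1)=1
t=2: f(2,-2)=1 f(2,0)=2 f(2,2)=1
t=3: f(3,-1)=3 f(3,1)=3 f(3,3)=1
t=4: f(4,-2)=3 f(4,0)=6 f(4,2)=4 f(4,4)=1
t=5: f(5,-1)=9 f(5,1)=10 f(5,3)=5 f(5,5)=1
t=6: f(6,-2)=9 f(6,0)=19 f(6,2)=15 f(6,4)=6 f(6,6)=1
t=7: f(7,-1)=28 f(7,1)=34 f(7,3)=21 f(7,5)=7 f(7,7)=1
t=8: f(8,-2)=28 f(8,0)=62 f(8,2)=55 f(8,4)=28 f(8,6)=8 f(8,8)=1
t=9: f(9,-1)=90 f(9,1)=117 f(9,3)=83 f(9,5)=36 f(9,7)=9 f(9,9)=1
t=10: f(10,-2)=90 f(10,0)=207 f(10,2)=200 f(10,4)=119 f(10,6)=45 f(10,8)=10 f(10,10)=1
t=11: f(11,-1)=297 f(11,1)=407 f(11,3)=319 f(11,5)=164 f(11,7)=55 f(11,9)=11 f(11,11)=1
t=12: f(12,-2)=297 f(12,0)=704 f(12,2)=726 f(12,4)=483 f(12,6)=219 f(12,8)=66 f(12,10)=12 f(12,12)=1
t=13: f(13,-1)=1001 f(13,1)=1430 f(13,3)=1209 f(13,5)=702 f(13,7)=285 f(13,9)=78 f(13,11)=13 f(13,13)=1
t=14: f(14,-2)=1001 f(14,0)=2431 f(14,2)=2639 f(14,4)=1911 f(14,6)=987 f(14,8)=363 f(14,10)=91 f(14,12)=14 f(14,14)=1
t=15: f(15,-1)=3432 f(15,1)=5070 f(15,3)=4550 f(15,5)=2898 f(15,7)=1350 f(15,9)=454 f(15,11)=105 f(15,13)=15 f(15,15)=1
t=16: f(16,-2)=3432 f(16,0)=8502 f(16,2)=9620 f(16,4)=7448 f(16,6)=4248 f(16,8)=1804 f(16,10)=559 f(16,12)=120 f(16,14)=16 f(16,16)=1
t=17: f(17,-1)=11934 f(17,1)=18122 f(17,3)=17068 f(17,5)=11696 f(17,7)=6052 f(17,9)=2363 f(17,11)=679 f(17,13)=136 f(17,15)=17 f(17,17)=1
Σ_s f(17,s) = 68068
P = 68068/131072 = 17017/32768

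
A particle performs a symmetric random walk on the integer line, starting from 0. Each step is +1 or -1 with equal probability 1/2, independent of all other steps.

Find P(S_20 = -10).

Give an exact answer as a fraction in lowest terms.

Answer: 969/65536

Derivation:
To reach position -10 after 20 steps: need 5 steps of +1 and 15 of -1.
Favorable paths: C(20,5) = 15504
Total paths: 2^20 = 1048576
P = 15504/1048576 = 969/65536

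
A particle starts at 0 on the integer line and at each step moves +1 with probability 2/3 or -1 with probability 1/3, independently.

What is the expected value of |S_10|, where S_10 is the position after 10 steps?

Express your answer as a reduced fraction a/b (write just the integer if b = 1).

S_10 takes values m ≡ 0 (mod 2) with |m| ≤ 10; P(S_10=m) = C(10,(10+m)/2) · (2/3)^((10+m)/2) · (1/3)^((10-m)/2).
Distribution: P(S=-10)=1/59049, P(S=-8)=20/59049, P(S=-6)=20/6561, P(S=-4)=320/19683, P(S=-2)=1120/19683, P(S=0)=896/6561, P(S=2)=4480/19683, P(S=4)=5120/19683, P(S=6)=1280/6561, P(S=8)=5120/59049, P(S=10)=1024/59049
E[|S_10|] = Σ_m |m|·P(S_10=m) = 220450/59049

Answer: 220450/59049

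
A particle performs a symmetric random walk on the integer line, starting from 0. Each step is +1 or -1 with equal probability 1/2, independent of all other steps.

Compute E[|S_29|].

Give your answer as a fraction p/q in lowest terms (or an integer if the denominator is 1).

S_29 takes values m ≡ 1 (mod 2) with |m| ≤ 29; P(S_29=m) = C(29,(29+m)/2)/2^29.
Total paths: 2^29 = 536870912
Distribution: P(S=-29)=1/536870912, P(S=-27)=29/536870912, P(S=-25)=406/536870912, P(S=-23)=3654/536870912, P(S=-21)=23751/536870912, P(S=-19)=118755/536870912, P(S=-17)=475020/536870912, P(S=-15)=1560780/536870912, P(S=-13)=4292145/536870912, P(S=-11)=10015005/536870912, P(S=-9)=20030010/536870912, P(S=-7)=34597290/536870912, P(S=-5)=51895935/536870912, P(S=-3)=67863915/536870912, P(S=-1)=77558760/536870912, P(S=1)=77558760/536870912, P(S=3)=67863915/536870912, P(S=5)=51895935/536870912, P(S=7)=34597290/536870912, P(S=9)=20030010/536870912, P(S=11)=10015005/536870912, P(S=13)=4292145/536870912, P(S=15)=1560780/536870912, P(S=17)=475020/536870912, P(S=19)=118755/536870912, P(S=21)=23751/536870912, P(S=23)=3654/536870912, P(S=25)=406/536870912, P(S=27)=29/536870912, P(S=29)=1/536870912
E[|S_29|] = Σ_m |m|·P(S_29=m) = 2326762800/536870912 = 145422675/33554432

Answer: 145422675/33554432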